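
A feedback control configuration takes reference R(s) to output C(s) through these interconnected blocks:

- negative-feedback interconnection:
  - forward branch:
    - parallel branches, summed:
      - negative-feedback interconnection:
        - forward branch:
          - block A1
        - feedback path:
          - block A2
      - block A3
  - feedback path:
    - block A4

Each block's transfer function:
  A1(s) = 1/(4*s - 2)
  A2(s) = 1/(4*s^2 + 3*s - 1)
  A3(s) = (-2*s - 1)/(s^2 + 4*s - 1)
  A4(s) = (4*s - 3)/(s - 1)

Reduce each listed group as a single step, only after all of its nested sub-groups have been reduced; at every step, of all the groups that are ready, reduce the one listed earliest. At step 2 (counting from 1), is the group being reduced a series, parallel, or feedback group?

Answer: parallel

Working:
[1] collapse the loop (A1 forward, A2 return)
[2] combine [A1/(1+A1*A2)], A3 in parallel
[3] reduce the feedback loop with forward ([A1/(1+A1*A2)]+A3) and return A4
Step 2 collapses a parallel group.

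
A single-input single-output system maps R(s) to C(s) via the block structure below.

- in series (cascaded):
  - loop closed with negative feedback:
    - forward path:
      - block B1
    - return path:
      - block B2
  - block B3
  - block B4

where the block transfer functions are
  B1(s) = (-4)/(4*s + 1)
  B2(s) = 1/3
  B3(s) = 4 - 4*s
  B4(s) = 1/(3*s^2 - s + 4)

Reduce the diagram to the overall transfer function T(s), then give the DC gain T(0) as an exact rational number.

1. collapse the loop (B1 forward, B2 return), giving (-12)/(12*s - 1)
2. combine [B1/(1+B1*B2)], B3, B4 in series, giving (48*s - 48)/(36*s^3 - 15*s^2 + 49*s - 4)
Evaluating the step-2 result (the overall T(s)) at s = 0 gives T(0) = -48/(-4) = 12.

Hence the answer: 12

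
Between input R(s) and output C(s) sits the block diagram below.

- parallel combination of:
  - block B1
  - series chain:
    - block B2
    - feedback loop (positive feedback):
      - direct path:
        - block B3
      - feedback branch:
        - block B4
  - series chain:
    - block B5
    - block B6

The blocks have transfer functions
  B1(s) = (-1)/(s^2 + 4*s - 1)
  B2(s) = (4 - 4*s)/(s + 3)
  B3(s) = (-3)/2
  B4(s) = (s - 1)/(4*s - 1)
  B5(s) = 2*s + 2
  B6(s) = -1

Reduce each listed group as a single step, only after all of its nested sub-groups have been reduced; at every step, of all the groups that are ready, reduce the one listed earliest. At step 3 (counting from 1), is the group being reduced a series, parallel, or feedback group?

Answer: series

Working:
[1] collapse the loop (B3 forward, B4 return)
[2] cascade B2, [B3/(1-B3*B4)]
[3] multiply B5, B6 (series)
[4] parallel reduction of B1, (B2*[B3/(1-B3*B4)]), (B5*B6)
Step 3 collapses a series group.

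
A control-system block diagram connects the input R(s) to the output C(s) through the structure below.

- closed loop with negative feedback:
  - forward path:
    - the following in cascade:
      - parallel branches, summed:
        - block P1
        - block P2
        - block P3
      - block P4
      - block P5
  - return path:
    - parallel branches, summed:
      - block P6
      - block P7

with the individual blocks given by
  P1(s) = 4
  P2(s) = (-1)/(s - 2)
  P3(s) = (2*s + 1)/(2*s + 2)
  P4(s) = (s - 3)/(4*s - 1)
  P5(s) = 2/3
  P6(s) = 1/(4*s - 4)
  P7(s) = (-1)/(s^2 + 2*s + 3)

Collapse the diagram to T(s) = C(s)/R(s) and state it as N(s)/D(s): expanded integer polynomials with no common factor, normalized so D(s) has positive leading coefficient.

[1] add P1, P2, P3 (parallel) = (10*s^2 - 13*s - 20)/(2*s^2 - 2*s - 4)
[2] cascade (P1+P2+P3), P4, P5 = (10*s^3 - 43*s^2 + 19*s + 60)/(12*s^3 - 15*s^2 - 21*s + 6)
[3] parallel reduction of P6, P7 = (s^2 - 2*s + 7)/(4*s^3 + 4*s^2 + 4*s - 12)
[4] apply the feedback formula to ((P1+P2+P3)*P4*P5), (P6+P7); the result is T(s) itself (integer coefficients, no common factor, positive leading denominator coefficient)

Therefore the answer is (40*s^6 - 132*s^5 - 56*s^4 + 24*s^3 + 832*s^2 + 12*s - 720)/(48*s^6 - 2*s^5 - 159*s^4 - 89*s^3 - 159*s^2 + 289*s + 348).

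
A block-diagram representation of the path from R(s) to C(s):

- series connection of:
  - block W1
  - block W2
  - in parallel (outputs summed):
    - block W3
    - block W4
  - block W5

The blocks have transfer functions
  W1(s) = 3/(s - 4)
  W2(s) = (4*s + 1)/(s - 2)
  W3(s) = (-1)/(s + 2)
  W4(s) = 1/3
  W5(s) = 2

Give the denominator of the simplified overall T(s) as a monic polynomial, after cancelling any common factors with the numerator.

Reducing step by step:

Step 1. combine W3, W4 in parallel -> (s - 1)/(3*s + 6)
Step 2. multiply W1, W2, (W3+W4), W5 (series) -> (8*s^2 - 6*s - 2)/(s^3 - 4*s^2 - 4*s + 16)
The result of step 2 is T(s) in lowest terms. Its denominator already has leading coefficient 1, so it is monic as it stands.

Answer: s^3 - 4*s^2 - 4*s + 16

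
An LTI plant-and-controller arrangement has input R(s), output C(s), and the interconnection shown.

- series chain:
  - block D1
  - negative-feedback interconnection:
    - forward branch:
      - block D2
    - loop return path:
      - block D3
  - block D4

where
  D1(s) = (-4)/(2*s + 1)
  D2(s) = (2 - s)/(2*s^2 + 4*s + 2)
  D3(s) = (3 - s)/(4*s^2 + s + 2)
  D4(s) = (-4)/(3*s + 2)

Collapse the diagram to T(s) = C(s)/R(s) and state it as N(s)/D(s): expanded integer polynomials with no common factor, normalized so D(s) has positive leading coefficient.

First reduce the diagram to T(s).

[1] collapse the loop (D2 forward, D3 return): (-4*s^3 + 7*s^2 + 4)/(8*s^4 + 18*s^3 + 17*s^2 + 5*s + 10)
[2] cascade D1, [D2/(1+D2*D3)], D4 - this is the overall T(s), already in the required normalized form

Answer: (-64*s^3 + 112*s^2 + 64)/(48*s^6 + 164*s^5 + 244*s^4 + 185*s^3 + 129*s^2 + 80*s + 20)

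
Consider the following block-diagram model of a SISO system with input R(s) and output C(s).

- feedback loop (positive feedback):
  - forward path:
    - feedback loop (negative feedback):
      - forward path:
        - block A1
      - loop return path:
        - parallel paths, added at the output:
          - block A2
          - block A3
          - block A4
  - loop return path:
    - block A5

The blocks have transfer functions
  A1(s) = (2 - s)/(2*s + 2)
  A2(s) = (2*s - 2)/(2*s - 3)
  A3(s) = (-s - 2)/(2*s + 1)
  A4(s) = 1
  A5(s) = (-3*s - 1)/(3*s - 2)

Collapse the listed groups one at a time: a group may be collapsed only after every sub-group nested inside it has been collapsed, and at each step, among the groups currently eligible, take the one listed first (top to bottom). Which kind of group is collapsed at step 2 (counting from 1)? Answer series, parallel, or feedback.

Step 1. combine A2, A3, A4 in parallel
Step 2. apply the feedback formula to A1, (A2+A3+A4)
Step 3. feedback reduction of [A1/(1+A1*(A2+A3+A4))], A5
So the answer for step 2 is feedback.

Final answer: feedback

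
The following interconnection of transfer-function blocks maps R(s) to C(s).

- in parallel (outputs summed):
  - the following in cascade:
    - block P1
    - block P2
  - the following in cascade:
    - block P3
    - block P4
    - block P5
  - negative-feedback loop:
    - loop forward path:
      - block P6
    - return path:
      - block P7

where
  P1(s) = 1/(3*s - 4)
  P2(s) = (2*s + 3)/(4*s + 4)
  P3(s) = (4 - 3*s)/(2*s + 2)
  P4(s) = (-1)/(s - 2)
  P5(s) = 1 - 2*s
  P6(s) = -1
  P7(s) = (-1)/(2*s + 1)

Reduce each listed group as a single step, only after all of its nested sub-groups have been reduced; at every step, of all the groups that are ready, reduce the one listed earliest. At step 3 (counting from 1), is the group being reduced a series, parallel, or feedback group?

(1) combine P1, P2 in series
(2) multiply P3, P4, P5 (series)
(3) apply the feedback formula to P6, P7
(4) sum the parallel branches (P1*P2), (P3*P4*P5), [P6/(1+P6*P7)]
So the answer for step 3 is feedback.

Therefore the answer is feedback.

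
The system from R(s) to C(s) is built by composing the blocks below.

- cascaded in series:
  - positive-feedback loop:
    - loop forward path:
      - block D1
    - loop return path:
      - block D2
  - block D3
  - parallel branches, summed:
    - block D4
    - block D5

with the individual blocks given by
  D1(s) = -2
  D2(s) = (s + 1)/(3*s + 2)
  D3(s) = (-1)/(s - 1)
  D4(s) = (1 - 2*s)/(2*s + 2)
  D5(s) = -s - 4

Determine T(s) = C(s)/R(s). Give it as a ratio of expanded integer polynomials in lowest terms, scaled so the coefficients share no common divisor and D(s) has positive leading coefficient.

The answer is (-6*s^3 - 40*s^2 - 45*s - 14)/(5*s^3 + 4*s^2 - 5*s - 4).

Reasoning:
1. collapse the loop (D1 forward, D2 return) gives (-6*s - 4)/(5*s + 4)
2. add D4, D5 (parallel) gives (-2*s^2 - 12*s - 7)/(2*s + 2)
3. multiply [D1/(1-D1*D2)], D3, (D4+D5) (series); the result is T(s) itself (integer coefficients, no common factor, positive leading denominator coefficient)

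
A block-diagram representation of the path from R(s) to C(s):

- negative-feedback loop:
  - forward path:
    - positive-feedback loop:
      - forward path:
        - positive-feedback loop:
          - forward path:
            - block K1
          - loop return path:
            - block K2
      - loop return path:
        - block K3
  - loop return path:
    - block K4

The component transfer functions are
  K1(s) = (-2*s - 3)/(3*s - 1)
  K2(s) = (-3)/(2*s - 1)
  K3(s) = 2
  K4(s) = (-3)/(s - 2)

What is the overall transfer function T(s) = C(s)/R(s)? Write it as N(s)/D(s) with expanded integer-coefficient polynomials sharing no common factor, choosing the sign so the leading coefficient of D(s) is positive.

Answer: (-4*s^3 + 4*s^2 + 11*s - 6)/(14*s^3 - 19*s^2 + 4*s + 19)

Working:
Step 1 - close the feedback loop around K1, K2 gives (-4*s^2 - 4*s + 3)/(6*s^2 - 11*s - 8)
Step 2 - close the feedback loop around [K1/(1-K1*K2)], K3 gives (-4*s^2 - 4*s + 3)/(14*s^2 - 3*s - 14)
Step 3 - feedback reduction of [[K1/(1-K1*K2)]/(1-[K1/(1-K1*K2)]*K3)], K4 - this is the overall T(s), already in the required normalized form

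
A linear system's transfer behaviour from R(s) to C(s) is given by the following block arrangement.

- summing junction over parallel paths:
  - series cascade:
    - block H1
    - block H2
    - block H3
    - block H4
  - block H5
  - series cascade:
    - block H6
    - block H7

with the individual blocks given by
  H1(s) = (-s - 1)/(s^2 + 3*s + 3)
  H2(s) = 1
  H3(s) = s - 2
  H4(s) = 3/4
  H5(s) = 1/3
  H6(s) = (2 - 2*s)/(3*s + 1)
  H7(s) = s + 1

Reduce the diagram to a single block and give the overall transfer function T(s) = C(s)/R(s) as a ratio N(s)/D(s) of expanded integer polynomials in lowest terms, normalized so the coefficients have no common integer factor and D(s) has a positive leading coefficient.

[1] series reduction of H1, H2, H3, H4, giving (-3*s^2 + 3*s + 6)/(4*s^2 + 12*s + 12)
[2] reduce the series chain H6, H7, giving (2 - 2*s^2)/(3*s + 1)
[3] sum the parallel branches (H1*H2*H3*H4), H5, (H6*H7) - this is the overall T(s), already in the required normalized form

Answer: (-24*s^4 - 87*s^3 + 10*s^2 + 183*s + 102)/(36*s^3 + 120*s^2 + 144*s + 36)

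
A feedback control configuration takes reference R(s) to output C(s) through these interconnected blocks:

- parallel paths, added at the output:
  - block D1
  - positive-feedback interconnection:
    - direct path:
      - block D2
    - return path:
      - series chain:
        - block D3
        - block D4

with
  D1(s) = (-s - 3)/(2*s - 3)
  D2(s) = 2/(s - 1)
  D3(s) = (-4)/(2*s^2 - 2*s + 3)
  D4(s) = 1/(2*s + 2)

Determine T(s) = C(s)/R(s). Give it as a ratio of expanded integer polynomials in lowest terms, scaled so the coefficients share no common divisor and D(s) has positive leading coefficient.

Reducing step by step:

Step 1: combine D3, D4 in series, giving (-2)/(2*s^3 + s + 3)
Step 2: collapse the loop (D2 forward, (D3*D4) return), giving (4*s^3 + 2*s + 6)/(2*s^4 - 2*s^3 + s^2 + 2*s + 1)
Step 3: parallel reduction of D1, [D2/(1-D2*(D3*D4))] - this is the overall T(s), already in the required normalized form

Answer: (-2*s^5 + 4*s^4 - 7*s^3 - s^2 - s - 21)/(4*s^5 - 10*s^4 + 8*s^3 + s^2 - 4*s - 3)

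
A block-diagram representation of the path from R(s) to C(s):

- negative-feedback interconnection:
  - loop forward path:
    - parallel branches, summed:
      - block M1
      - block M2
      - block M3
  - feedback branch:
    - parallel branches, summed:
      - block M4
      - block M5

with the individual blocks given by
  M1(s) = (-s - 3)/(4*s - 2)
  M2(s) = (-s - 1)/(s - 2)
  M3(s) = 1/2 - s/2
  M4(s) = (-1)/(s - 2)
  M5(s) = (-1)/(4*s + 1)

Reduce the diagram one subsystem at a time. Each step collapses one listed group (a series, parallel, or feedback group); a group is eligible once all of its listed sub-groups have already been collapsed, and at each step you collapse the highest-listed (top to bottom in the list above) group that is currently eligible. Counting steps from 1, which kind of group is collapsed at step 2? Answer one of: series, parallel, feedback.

Reducing step by step:

Step 1 - reduce the parallel group M1, M2, M3
Step 2 - reduce the parallel group M4, M5
Step 3 - feedback reduction of (M1+M2+M3), (M4+M5)
So the answer for step 2 is parallel.

Answer: parallel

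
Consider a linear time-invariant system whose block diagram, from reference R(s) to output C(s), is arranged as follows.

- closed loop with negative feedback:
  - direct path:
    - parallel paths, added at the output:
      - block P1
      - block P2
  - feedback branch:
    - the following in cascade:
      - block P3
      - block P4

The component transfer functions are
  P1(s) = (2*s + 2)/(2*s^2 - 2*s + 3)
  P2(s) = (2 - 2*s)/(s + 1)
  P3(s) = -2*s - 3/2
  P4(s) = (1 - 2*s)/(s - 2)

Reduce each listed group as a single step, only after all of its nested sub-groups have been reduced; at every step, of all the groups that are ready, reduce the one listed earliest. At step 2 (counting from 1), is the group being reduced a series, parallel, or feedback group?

1. add P1, P2 (parallel)
2. cascade P3, P4
3. feedback reduction of (P1+P2), (P3*P4)
Step 2 collapses a series group.

Answer: series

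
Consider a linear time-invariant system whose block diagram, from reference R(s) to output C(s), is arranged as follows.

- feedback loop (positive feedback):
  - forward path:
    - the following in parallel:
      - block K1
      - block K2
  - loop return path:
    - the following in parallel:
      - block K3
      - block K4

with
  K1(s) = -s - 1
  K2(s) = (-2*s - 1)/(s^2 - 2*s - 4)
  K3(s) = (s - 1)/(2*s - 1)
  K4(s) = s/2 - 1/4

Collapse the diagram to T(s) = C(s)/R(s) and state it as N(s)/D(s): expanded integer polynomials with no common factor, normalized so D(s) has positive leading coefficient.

1. reduce the parallel group K1, K2: (-s^3 + s^2 + 4*s + 3)/(s^2 - 2*s - 4)
2. reduce the parallel group K3, K4: (4*s^2 - 3)/(8*s - 4)
3. feedback reduction of (K1+K2), (K3+K4), which is the overall transfer function T(s) = C(s)/R(s) in lowest terms

Hence the answer: (-8*s^4 + 12*s^3 + 28*s^2 + 8*s - 12)/(4*s^5 - 4*s^4 - 11*s^3 - 29*s^2 - 12*s + 25)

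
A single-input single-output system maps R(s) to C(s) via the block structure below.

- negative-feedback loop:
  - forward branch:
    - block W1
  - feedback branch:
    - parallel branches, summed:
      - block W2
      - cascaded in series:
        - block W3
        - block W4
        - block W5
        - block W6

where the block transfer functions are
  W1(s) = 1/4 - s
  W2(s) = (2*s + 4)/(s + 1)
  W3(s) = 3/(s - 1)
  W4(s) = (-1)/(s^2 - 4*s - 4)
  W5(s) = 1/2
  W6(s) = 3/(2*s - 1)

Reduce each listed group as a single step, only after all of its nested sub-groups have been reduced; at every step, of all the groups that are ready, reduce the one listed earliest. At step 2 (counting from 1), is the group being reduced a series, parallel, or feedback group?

[1] reduce the series chain W3, W4, W5, W6
[2] parallel reduction of W2, (W3*W4*W5*W6)
[3] close the feedback loop around W1, (W2+(W3*W4*W5*W6))
At step 2 the group reduced is parallel.

Answer: parallel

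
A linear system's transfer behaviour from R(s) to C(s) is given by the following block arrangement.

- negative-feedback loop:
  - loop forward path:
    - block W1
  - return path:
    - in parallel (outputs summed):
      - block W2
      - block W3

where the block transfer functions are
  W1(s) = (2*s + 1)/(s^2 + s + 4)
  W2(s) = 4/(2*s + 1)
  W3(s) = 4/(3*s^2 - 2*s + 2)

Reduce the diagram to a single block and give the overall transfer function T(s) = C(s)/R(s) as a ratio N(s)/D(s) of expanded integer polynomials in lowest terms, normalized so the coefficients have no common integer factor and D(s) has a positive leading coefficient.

Answer: (6*s^3 - s^2 + 2*s + 2)/(3*s^4 + s^3 + 24*s^2 - 6*s + 20)

Working:
(1) sum the parallel branches W2, W3 = (12*s^2 + 12)/(6*s^3 - s^2 + 2*s + 2)
(2) collapse the loop (W1 forward, (W2+W3) return), giving the overall T(s)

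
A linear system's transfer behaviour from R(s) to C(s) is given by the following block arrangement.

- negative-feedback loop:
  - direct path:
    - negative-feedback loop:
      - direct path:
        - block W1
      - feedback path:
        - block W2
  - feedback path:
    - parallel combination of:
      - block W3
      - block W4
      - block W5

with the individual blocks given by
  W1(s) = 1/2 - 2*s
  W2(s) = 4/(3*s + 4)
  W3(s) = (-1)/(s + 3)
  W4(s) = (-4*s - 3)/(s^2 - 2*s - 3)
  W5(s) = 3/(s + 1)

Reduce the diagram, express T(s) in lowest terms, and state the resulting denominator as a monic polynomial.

First reduce the diagram to T(s).

Step 1: apply the feedback formula to W1, W2 gives (12*s^2 + 13*s - 4)/(10*s - 12)
Step 2: combine W3, W4, W5 in parallel gives (-2*s^2 - 13*s - 33)/(s^3 + s^2 - 9*s - 9)
Step 3: apply the feedback formula to [W1/(1+W1*W2)], (W3+W4+W5) gives (-12*s^5 - 25*s^4 + 99*s^3 + 229*s^2 + 81*s - 36)/(14*s^4 + 184*s^3 + 659*s^2 + 359*s - 240)
No further cancellation is possible in the step-3 result, so that is T(s). Its denominator becomes monic after dividing by the leading coefficient 14.

Answer: s^4 + 92*s^3/7 + 659*s^2/14 + 359*s/14 - 120/7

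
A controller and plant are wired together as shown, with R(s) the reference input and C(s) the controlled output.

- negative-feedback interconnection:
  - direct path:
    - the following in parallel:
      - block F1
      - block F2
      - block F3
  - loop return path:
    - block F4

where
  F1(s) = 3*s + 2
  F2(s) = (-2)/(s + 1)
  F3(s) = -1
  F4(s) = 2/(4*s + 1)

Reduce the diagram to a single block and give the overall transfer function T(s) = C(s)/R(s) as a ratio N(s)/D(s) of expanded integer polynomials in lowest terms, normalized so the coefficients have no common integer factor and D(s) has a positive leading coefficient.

[1] reduce the parallel group F1, F2, F3 = (3*s^2 + 4*s - 1)/(s + 1)
[2] reduce the feedback loop with forward (F1+F2+F3) and return F4, giving the overall T(s)

Answer: (12*s^3 + 19*s^2 - 1)/(10*s^2 + 13*s - 1)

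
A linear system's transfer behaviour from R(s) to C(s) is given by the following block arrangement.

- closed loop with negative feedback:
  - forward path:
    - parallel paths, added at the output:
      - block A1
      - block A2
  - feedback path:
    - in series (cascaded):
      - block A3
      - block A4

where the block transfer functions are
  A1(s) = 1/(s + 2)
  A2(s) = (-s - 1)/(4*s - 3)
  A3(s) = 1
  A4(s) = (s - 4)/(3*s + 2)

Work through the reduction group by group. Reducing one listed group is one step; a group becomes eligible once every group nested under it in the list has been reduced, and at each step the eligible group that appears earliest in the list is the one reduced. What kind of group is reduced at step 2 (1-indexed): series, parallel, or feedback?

The answer is series.

Reasoning:
Step 1. sum the parallel branches A1, A2
Step 2. reduce the series chain A3, A4
Step 3. close the feedback loop around (A1+A2), (A3*A4)
So the answer for step 2 is series.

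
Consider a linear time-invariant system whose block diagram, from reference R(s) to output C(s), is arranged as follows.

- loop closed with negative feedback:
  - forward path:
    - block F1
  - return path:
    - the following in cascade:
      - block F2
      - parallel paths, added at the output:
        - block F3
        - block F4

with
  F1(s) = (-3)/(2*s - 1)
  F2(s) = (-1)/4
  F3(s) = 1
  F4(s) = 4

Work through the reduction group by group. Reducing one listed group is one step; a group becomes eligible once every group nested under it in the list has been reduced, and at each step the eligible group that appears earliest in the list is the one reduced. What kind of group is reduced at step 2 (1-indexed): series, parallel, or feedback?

(1) add F3, F4 (parallel)
(2) combine F2, (F3+F4) in series
(3) apply the feedback formula to F1, (F2*(F3+F4))
Step 2 collapses a series group.

Therefore the answer is series.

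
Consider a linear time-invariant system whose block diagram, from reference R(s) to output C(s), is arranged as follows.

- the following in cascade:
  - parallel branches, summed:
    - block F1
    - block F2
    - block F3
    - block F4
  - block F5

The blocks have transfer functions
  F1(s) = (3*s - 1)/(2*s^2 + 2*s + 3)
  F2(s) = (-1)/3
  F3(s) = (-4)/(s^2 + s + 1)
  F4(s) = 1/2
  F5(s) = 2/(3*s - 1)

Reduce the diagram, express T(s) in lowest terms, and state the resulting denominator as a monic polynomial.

The answer is s^5 + 5*s^4/3 + 17*s^3/6 + 4*s^2/3 + 2*s/3 - 1/2.

Reasoning:
(1) add F1, F2, F3, F4 (parallel), giving (2*s^4 + 22*s^3 - 29*s^2 - 31*s - 75)/(12*s^4 + 24*s^3 + 42*s^2 + 30*s + 18)
(2) cascade (F1+F2+F3+F4), F5, giving (2*s^4 + 22*s^3 - 29*s^2 - 31*s - 75)/(18*s^5 + 30*s^4 + 51*s^3 + 24*s^2 + 12*s - 9)
That last expression is T(s), already simplified. Scaling its denominator by 1/18 (the reciprocal of the leading coefficient) yields the monic denominator.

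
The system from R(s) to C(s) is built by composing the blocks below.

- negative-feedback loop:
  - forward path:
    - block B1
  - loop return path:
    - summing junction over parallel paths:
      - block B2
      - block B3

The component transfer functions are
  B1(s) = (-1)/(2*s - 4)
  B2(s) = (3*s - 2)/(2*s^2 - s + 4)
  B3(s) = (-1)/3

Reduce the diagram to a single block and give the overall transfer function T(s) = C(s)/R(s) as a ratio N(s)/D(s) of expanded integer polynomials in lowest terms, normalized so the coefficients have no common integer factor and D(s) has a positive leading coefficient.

Answer: (-6*s^2 + 3*s - 12)/(12*s^3 - 28*s^2 + 26*s - 38)

Working:
(1) sum the parallel branches B2, B3; result (-2*s^2 + 10*s - 10)/(6*s^2 - 3*s + 12)
(2) close the feedback loop around B1, (B2+B3) - this is the overall T(s), already in the required normalized form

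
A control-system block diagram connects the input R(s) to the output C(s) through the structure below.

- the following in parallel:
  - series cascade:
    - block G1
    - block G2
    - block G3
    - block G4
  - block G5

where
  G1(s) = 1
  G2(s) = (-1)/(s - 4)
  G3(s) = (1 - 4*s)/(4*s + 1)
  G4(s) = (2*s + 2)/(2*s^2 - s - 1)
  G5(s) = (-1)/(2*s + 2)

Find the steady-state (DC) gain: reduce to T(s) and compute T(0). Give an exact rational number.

Answer: -1

Working:
Step 1 - multiply G1, G2, G3, G4 (series) = (8*s^2 + 6*s - 2)/(8*s^4 - 34*s^3 + 3*s^2 + 19*s + 4)
Step 2 - parallel reduction of (G1*G2*G3*G4), G5 = (-8*s^4 + 50*s^3 + 25*s^2 - 11*s - 8)/(16*s^5 - 52*s^4 - 62*s^3 + 44*s^2 + 46*s + 8)
That last expression is T(s); at s = 0 only the constant terms survive, so T(0) = -8/8 = -1.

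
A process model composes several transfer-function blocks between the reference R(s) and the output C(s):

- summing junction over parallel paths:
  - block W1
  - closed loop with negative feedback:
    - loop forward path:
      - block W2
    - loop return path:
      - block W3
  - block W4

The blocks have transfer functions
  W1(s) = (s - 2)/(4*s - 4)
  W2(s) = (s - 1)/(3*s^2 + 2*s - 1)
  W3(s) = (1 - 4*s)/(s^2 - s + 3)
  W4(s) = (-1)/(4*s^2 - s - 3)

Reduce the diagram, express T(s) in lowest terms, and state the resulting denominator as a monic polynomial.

[1] apply the feedback formula to W2, W3 gives (s^3 - 2*s^2 + 4*s - 3)/(3*s^4 - s^3 + 2*s^2 + 12*s - 4)
[2] sum the parallel branches W1, [W2/(1+W2*W3)], W4 gives (12*s^6 - 3*s^5 - 53*s^4 + 108*s^3 - 136*s^2 - 136*s + 76)/(48*s^6 - 28*s^5 + 196*s^3 - 136*s^2 - 128*s + 48)
Step 2 gives the fully reduced T(s), with no common factor left to cancel. The denominator's leading coefficient is 48, so divide each of its coefficients by 48 to get the monic form.

Hence the answer: s^6 - 7*s^5/12 + 49*s^3/12 - 17*s^2/6 - 8*s/3 + 1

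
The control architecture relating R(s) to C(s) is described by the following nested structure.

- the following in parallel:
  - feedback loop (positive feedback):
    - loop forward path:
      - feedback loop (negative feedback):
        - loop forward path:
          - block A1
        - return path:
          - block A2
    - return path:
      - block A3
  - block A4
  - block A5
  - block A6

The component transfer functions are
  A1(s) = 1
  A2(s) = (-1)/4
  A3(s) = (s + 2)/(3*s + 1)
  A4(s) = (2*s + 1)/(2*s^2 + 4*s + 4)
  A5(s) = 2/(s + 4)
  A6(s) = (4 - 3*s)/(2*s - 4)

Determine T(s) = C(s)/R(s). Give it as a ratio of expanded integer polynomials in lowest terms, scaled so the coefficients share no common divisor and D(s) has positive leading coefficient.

(1) apply the feedback formula to A1, A2 gives 4/3
(2) feedback reduction of [A1/(1+A1*A2)], A3 gives (12*s + 4)/(5*s - 5)
(3) sum the parallel branches [[A1/(1+A1*A2)]/(1-[A1/(1+A1*A2)]*A3)], A4, A5, A6 - this is the overall T(s), already in the required normalized form

Answer: (9*s^5 + 79*s^4 + 19*s^3 - 329*s^2 - 410*s - 168)/(10*s^5 + 30*s^4 - 60*s^3 - 100*s^2 - 40*s + 160)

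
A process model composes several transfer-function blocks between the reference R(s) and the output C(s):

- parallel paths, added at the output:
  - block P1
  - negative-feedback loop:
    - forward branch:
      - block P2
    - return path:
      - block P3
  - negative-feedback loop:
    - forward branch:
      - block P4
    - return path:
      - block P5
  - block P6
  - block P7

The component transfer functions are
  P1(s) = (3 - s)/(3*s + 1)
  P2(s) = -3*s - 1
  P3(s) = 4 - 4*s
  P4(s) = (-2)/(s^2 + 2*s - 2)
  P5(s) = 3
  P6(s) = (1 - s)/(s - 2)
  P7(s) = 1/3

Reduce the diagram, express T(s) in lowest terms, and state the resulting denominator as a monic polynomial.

Step 1: apply the feedback formula to P2, P3: (-3*s - 1)/(12*s^2 - 8*s - 3)
Step 2: close the feedback loop around P4, P5: (-2)/(s^2 + 2*s - 8)
Step 3: reduce the parallel group P1, [P2/(1+P2*P3)], [P4/(1+P4*P5)], P6, P7: (-108*s^5 - 195*s^4 + 463*s^3 - 883*s^2 + 643*s + 246)/(108*s^5 + 180*s^4 - 987*s^3 + 177*s^2 + 390*s + 72)
The result of step 3 is T(s) in lowest terms. Its denominator has leading coefficient 108; dividing the denominator through by 108 makes it monic.

Final answer: s^5 + 5*s^4/3 - 329*s^3/36 + 59*s^2/36 + 65*s/18 + 2/3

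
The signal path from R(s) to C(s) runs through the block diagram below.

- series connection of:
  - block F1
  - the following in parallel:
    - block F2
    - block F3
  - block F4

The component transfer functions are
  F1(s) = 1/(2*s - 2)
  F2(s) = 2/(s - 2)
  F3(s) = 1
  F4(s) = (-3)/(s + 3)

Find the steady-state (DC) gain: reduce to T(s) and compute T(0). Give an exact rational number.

Step 1: add F2, F3 (parallel): s/(s - 2)
Step 2: cascade F1, (F2+F3), F4: (-3*s)/(2*s^3 - 14*s + 12)
The step-2 result is T(s). Setting s = 0: T(0) = 0/12 = 0.

Answer: 0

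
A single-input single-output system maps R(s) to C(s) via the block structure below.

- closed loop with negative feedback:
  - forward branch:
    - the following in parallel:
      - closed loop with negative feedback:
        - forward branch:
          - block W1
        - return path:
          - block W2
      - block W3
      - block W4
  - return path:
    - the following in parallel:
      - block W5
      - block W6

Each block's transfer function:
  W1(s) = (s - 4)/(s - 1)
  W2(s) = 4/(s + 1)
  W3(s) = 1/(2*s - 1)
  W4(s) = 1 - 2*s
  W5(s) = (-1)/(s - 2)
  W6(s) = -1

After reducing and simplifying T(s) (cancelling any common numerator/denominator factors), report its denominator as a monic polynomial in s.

Reducing step by step:

Step 1 - feedback reduction of W1, W2: (s^2 - 3*s - 4)/(s^2 + 4*s - 17)
Step 2 - add [W1/(1+W1*W2)], W3, W4 (parallel): (-4*s^4 - 10*s^3 + 77*s^2 - 73*s + 4)/(2*s^3 + 7*s^2 - 38*s + 17)
Step 3 - reduce the parallel group W5, W6: (1 - s)/(s - 2)
Step 4 - reduce the feedback loop with forward ([W1/(1+W1*W2)]+W3+W4) and return (W5+W6): (-4*s^5 - 2*s^4 + 97*s^3 - 227*s^2 + 150*s - 8)/(4*s^5 + 8*s^4 - 84*s^3 + 98*s^2 + 16*s - 30)
The result of step 4 is T(s) in lowest terms. Its denominator has leading coefficient 4; dividing the denominator through by 4 makes it monic.

Answer: s^5 + 2*s^4 - 21*s^3 + 49*s^2/2 + 4*s - 15/2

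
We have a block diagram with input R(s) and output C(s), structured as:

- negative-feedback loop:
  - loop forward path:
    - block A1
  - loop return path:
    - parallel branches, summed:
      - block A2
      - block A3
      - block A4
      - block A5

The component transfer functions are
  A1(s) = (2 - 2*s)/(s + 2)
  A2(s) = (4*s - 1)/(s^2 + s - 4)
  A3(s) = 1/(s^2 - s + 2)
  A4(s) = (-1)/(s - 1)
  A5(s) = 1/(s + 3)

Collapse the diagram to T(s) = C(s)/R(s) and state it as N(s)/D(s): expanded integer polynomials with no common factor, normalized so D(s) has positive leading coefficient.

Step 1 - parallel reduction of A2, A3, A4, A5, giving (4*s^5 - 10*s^3 + 38*s^2 - 66*s + 50)/(s^6 + 2*s^5 - 6*s^4 + 13*s^2 - 34*s + 24)
Step 2 - feedback reduction of A1, (A2+A3+A4+A5); the result is T(s) itself (integer coefficients, no common factor, positive leading denominator coefficient)

Answer: (-2*s^6 - 4*s^5 + 12*s^4 - 26*s^2 + 68*s - 48)/(s^6 - 3*s^5 + 3*s^4 + 11*s^3 - 72*s^2 + 128*s - 148)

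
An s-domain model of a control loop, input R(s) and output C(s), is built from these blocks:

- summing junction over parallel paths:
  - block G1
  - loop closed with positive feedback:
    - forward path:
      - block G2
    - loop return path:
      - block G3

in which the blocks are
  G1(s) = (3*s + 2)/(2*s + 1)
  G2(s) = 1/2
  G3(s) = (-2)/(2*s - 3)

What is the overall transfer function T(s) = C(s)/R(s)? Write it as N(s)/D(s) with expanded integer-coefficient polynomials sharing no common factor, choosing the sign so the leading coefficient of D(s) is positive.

First reduce the diagram to T(s).

Step 1. reduce the feedback loop with forward G2 and return G3: (2*s - 3)/(4*s - 4)
Step 2. combine G1, [G2/(1-G2*G3)] in parallel; the result is T(s) itself (integer coefficients, no common factor, positive leading denominator coefficient)

Answer: (16*s^2 - 8*s - 11)/(8*s^2 - 4*s - 4)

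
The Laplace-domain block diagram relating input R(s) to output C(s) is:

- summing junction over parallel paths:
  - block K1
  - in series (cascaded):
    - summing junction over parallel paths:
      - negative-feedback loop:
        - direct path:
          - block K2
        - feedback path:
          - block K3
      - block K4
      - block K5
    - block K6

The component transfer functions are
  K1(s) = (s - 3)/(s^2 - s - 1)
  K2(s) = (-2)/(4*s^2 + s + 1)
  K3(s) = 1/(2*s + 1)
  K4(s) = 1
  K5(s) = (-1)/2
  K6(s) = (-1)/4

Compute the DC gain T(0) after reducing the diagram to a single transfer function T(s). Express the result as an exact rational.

The answer is 19/8.

Reasoning:
Step 1 - close the feedback loop around K2, K3 = (-4*s - 2)/(8*s^3 + 6*s^2 + 3*s - 1)
Step 2 - reduce the parallel group [K2/(1+K2*K3)], K4, K5 = (8*s^3 + 6*s^2 - 5*s - 5)/(16*s^3 + 12*s^2 + 6*s - 2)
Step 3 - reduce the series chain ([K2/(1+K2*K3)]+K4+K5), K6 = (-8*s^3 - 6*s^2 + 5*s + 5)/(64*s^3 + 48*s^2 + 24*s - 8)
Step 4 - reduce the parallel group K1, (([K2/(1+K2*K3)]+K4+K5)*K6) = (-8*s^5 + 66*s^4 - 125*s^3 - 114*s^2 - 90*s + 19)/(64*s^5 - 16*s^4 - 88*s^3 - 80*s^2 - 16*s + 8)
Step 4 gives the overall T(s). Then T(0) = 19/8.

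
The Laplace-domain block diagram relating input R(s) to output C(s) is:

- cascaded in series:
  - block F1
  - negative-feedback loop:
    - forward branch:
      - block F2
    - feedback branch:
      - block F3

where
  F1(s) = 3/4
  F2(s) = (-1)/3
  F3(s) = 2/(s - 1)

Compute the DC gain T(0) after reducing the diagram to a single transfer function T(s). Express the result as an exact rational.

First reduce the diagram to T(s).

1. collapse the loop (F2 forward, F3 return) -> (1 - s)/(3*s - 5)
2. cascade F1, [F2/(1+F2*F3)] -> (3 - 3*s)/(12*s - 20)
That last expression is T(s); at s = 0 only the constant terms survive, so T(0) = 3/(-20) = -3/20.

Answer: -3/20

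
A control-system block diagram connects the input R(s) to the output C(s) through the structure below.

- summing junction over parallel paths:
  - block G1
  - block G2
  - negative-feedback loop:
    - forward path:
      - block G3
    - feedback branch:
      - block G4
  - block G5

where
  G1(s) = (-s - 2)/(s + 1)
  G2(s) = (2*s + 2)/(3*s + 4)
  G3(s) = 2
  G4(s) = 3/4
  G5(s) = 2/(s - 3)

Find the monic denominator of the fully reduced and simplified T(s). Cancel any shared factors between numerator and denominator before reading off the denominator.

The answer is s^3 - 2*s^2/3 - 17*s/3 - 4.

Reasoning:
Step 1: collapse the loop (G3 forward, G4 return); result 4/5
Step 2: sum the parallel branches G1, G2, [G3/(1+G3*G4)], G5; result (7*s^3 + 7*s^2 + 62*s + 82)/(15*s^3 - 10*s^2 - 85*s - 60)
That last expression is T(s), already simplified. Scaling its denominator by 1/15 (the reciprocal of the leading coefficient) yields the monic denominator.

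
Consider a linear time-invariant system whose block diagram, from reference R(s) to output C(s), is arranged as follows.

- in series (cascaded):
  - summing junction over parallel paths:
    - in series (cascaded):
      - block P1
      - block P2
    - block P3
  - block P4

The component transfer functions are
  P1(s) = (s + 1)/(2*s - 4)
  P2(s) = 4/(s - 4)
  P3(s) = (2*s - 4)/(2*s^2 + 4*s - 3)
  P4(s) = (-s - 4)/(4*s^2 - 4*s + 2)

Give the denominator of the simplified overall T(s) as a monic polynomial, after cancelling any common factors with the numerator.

First reduce the diagram to T(s).

Step 1. series reduction of P1, P2 gives (2*s + 2)/(s^2 - 6*s + 8)
Step 2. parallel reduction of (P1*P2), P3 gives (6*s^3 - 4*s^2 + 42*s - 38)/(2*s^4 - 8*s^3 - 11*s^2 + 50*s - 24)
Step 3. cascade ((P1*P2)+P3), P4 gives (-3*s^4 - 10*s^3 - 13*s^2 - 65*s + 76)/(4*s^6 - 20*s^5 - 4*s^4 + 114*s^3 - 159*s^2 + 98*s - 24)
Step 3 gives the fully reduced T(s), with no common factor left to cancel. The denominator's leading coefficient is 4, so divide each of its coefficients by 4 to get the monic form.

Answer: s^6 - 5*s^5 - s^4 + 57*s^3/2 - 159*s^2/4 + 49*s/2 - 6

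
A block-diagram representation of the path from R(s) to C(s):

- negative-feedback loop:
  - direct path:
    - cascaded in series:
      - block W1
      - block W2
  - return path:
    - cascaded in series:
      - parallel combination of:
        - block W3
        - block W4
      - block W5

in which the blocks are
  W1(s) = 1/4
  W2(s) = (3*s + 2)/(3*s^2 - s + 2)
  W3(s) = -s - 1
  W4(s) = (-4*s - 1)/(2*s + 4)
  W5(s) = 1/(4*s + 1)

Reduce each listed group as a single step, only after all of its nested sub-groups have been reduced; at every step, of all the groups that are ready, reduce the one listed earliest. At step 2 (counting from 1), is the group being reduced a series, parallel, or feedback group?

1. multiply W1, W2 (series)
2. sum the parallel branches W3, W4
3. series reduction of (W3+W4), W5
4. reduce the feedback loop with forward (W1*W2) and return ((W3+W4)*W5)
At step 2 the group reduced is parallel.

Final answer: parallel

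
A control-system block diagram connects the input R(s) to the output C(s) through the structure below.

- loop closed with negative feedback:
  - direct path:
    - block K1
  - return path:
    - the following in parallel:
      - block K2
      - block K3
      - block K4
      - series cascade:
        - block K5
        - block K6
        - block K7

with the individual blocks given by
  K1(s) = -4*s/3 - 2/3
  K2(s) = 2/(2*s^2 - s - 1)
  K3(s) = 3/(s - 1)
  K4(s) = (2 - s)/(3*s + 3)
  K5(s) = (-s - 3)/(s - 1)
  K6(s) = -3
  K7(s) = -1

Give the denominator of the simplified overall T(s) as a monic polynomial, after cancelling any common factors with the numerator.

The answer is s^3 + 25*s^2/8 + 29*s/10 + 19/40.

Reasoning:
Step 1: combine K5, K6, K7 in series = (-3*s - 9)/(s - 1)
Step 2: reduce the parallel group K2, K3, K4, (K5*K6*K7) = (-20*s^3 - 58*s^2 - 58*s - 14)/(6*s^3 + 3*s^2 - 6*s - 3)
Step 3: close the feedback loop around K1, (K2+K3+K4+(K5*K6*K7)) = (-12*s^3 - 6*s^2 + 12*s + 6)/(40*s^3 + 125*s^2 + 116*s + 19)
T(s) is the step-3 result (common factors already cancelled). Leading coefficient of the denominator: 40. Divide through by 40 for the monic polynomial.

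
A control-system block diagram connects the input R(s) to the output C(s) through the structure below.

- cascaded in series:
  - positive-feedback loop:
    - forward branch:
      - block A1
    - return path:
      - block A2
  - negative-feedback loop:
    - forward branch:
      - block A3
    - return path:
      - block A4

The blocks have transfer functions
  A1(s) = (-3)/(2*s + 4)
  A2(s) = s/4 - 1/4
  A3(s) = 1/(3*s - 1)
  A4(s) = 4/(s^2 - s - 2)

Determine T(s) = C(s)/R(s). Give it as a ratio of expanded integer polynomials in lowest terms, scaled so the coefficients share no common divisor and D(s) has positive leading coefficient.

Step 1. collapse the loop (A1 forward, A2 return) -> (-12)/(11*s + 13)
Step 2. reduce the feedback loop with forward A3 and return A4 -> (s^2 - s - 2)/(3*s^3 - 4*s^2 - 5*s + 6)
Step 3. series reduction of [A1/(1-A1*A2)], [A3/(1+A3*A4)], giving the overall T(s)

Final answer: (-12*s^2 + 12*s + 24)/(33*s^4 - 5*s^3 - 107*s^2 + s + 78)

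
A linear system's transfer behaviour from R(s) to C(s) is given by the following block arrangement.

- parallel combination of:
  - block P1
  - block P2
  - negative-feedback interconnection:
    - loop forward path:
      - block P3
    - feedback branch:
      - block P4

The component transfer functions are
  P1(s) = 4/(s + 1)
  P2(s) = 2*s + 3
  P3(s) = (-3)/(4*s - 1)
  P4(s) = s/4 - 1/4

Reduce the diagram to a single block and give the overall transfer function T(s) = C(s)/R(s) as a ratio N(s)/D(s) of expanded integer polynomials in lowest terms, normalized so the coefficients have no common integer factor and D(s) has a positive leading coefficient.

First reduce the diagram to T(s).

Step 1. close the feedback loop around P3, P4 = (-12)/(13*s - 1)
Step 2. add P1, P2, [P3/(1+P3*P4)] (parallel), which is the overall transfer function T(s) = C(s)/R(s) in lowest terms

Answer: (26*s^3 + 63*s^2 + 74*s - 19)/(13*s^2 + 12*s - 1)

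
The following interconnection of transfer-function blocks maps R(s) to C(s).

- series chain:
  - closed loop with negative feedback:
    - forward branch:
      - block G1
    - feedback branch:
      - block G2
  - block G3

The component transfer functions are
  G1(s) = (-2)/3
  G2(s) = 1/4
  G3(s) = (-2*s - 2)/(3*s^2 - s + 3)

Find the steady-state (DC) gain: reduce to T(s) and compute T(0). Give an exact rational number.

Reducing step by step:

[1] collapse the loop (G1 forward, G2 return), giving (-4)/5
[2] series reduction of [G1/(1+G1*G2)], G3, giving (8*s + 8)/(15*s^2 - 5*s + 15)
DC gain: substitute s = 0 into T(s) from step 2: T(0) = 8/15.

Answer: 8/15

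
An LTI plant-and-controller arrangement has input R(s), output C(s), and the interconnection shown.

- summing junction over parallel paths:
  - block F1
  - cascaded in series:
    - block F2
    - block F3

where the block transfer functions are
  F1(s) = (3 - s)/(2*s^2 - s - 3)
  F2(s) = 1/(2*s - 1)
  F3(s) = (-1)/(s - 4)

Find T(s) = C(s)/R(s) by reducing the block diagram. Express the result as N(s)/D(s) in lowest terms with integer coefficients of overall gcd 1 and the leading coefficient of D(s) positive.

The answer is (-2*s^3 + 13*s^2 - 30*s + 15)/(4*s^4 - 20*s^3 + 11*s^2 + 23*s - 12).

Reasoning:
1. combine F2, F3 in series = (-1)/(2*s^2 - 9*s + 4)
2. reduce the parallel group F1, (F2*F3), giving the overall T(s)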